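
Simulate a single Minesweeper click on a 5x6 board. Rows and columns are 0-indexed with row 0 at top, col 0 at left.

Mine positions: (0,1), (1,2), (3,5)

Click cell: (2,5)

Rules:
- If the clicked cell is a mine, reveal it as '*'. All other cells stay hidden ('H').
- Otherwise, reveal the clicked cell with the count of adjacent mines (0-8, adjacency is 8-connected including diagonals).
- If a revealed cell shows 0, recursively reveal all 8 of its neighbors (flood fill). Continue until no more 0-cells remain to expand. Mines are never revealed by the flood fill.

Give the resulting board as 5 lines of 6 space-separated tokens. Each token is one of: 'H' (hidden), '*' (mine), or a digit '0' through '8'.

H H H H H H
H H H H H H
H H H H H 1
H H H H H H
H H H H H H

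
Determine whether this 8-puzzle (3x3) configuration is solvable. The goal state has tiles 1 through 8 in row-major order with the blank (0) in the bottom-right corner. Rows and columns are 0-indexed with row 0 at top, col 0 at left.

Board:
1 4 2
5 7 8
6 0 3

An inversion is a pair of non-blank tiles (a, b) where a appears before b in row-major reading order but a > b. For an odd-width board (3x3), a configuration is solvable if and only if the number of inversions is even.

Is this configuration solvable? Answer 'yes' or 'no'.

Inversions (pairs i<j in row-major order where tile[i] > tile[j] > 0): 8
8 is even, so the puzzle is solvable.

Answer: yes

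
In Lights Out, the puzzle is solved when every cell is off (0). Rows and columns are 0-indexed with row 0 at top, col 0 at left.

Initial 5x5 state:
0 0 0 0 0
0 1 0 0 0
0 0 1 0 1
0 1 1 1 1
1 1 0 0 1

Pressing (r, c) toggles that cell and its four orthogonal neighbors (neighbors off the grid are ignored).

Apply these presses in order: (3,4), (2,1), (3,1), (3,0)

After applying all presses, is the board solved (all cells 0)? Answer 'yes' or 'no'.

Answer: yes

Derivation:
After press 1 at (3,4):
0 0 0 0 0
0 1 0 0 0
0 0 1 0 0
0 1 1 0 0
1 1 0 0 0

After press 2 at (2,1):
0 0 0 0 0
0 0 0 0 0
1 1 0 0 0
0 0 1 0 0
1 1 0 0 0

After press 3 at (3,1):
0 0 0 0 0
0 0 0 0 0
1 0 0 0 0
1 1 0 0 0
1 0 0 0 0

After press 4 at (3,0):
0 0 0 0 0
0 0 0 0 0
0 0 0 0 0
0 0 0 0 0
0 0 0 0 0

Lights still on: 0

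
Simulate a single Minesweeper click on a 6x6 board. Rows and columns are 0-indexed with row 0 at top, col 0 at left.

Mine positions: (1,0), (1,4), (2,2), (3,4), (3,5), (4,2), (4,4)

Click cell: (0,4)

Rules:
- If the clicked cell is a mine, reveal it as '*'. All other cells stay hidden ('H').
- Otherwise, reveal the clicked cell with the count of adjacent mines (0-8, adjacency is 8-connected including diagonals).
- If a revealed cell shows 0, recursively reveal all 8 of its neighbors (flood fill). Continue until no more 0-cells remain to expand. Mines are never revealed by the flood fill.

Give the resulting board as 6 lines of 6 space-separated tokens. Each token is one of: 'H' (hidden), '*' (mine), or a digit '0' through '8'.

H H H H 1 H
H H H H H H
H H H H H H
H H H H H H
H H H H H H
H H H H H H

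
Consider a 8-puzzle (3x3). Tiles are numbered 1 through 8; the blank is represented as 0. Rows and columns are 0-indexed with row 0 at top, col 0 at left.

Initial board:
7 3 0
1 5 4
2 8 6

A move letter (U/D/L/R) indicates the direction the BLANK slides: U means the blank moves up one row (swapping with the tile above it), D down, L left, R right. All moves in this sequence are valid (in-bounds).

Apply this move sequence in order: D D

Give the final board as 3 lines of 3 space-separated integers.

After move 1 (D):
7 3 4
1 5 0
2 8 6

After move 2 (D):
7 3 4
1 5 6
2 8 0

Answer: 7 3 4
1 5 6
2 8 0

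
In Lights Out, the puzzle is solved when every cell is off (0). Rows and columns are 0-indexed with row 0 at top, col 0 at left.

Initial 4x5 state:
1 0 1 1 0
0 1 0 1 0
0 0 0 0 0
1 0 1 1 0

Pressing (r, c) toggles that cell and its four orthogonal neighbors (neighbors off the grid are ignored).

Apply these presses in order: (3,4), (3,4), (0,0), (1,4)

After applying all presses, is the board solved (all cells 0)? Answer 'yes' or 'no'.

Answer: no

Derivation:
After press 1 at (3,4):
1 0 1 1 0
0 1 0 1 0
0 0 0 0 1
1 0 1 0 1

After press 2 at (3,4):
1 0 1 1 0
0 1 0 1 0
0 0 0 0 0
1 0 1 1 0

After press 3 at (0,0):
0 1 1 1 0
1 1 0 1 0
0 0 0 0 0
1 0 1 1 0

After press 4 at (1,4):
0 1 1 1 1
1 1 0 0 1
0 0 0 0 1
1 0 1 1 0

Lights still on: 11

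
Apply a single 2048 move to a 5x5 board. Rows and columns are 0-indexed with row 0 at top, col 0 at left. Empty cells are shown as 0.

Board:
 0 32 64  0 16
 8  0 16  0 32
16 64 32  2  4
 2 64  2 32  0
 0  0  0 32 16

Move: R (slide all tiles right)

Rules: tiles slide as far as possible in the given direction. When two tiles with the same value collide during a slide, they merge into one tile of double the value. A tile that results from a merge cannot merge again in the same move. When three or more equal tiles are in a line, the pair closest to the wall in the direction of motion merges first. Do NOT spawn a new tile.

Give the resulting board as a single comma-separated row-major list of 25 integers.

Answer: 0, 0, 32, 64, 16, 0, 0, 8, 16, 32, 16, 64, 32, 2, 4, 0, 2, 64, 2, 32, 0, 0, 0, 32, 16

Derivation:
Slide right:
row 0: [0, 32, 64, 0, 16] -> [0, 0, 32, 64, 16]
row 1: [8, 0, 16, 0, 32] -> [0, 0, 8, 16, 32]
row 2: [16, 64, 32, 2, 4] -> [16, 64, 32, 2, 4]
row 3: [2, 64, 2, 32, 0] -> [0, 2, 64, 2, 32]
row 4: [0, 0, 0, 32, 16] -> [0, 0, 0, 32, 16]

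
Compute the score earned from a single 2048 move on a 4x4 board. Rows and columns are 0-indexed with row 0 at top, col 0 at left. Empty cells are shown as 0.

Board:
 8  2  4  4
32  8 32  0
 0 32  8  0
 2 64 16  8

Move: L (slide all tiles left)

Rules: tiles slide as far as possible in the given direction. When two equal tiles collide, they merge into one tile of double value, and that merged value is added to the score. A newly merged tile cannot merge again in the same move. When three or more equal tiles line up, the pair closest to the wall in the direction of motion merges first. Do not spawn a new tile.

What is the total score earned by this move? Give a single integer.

Answer: 8

Derivation:
Slide left:
row 0: [8, 2, 4, 4] -> [8, 2, 8, 0]  score +8 (running 8)
row 1: [32, 8, 32, 0] -> [32, 8, 32, 0]  score +0 (running 8)
row 2: [0, 32, 8, 0] -> [32, 8, 0, 0]  score +0 (running 8)
row 3: [2, 64, 16, 8] -> [2, 64, 16, 8]  score +0 (running 8)
Board after move:
 8  2  8  0
32  8 32  0
32  8  0  0
 2 64 16  8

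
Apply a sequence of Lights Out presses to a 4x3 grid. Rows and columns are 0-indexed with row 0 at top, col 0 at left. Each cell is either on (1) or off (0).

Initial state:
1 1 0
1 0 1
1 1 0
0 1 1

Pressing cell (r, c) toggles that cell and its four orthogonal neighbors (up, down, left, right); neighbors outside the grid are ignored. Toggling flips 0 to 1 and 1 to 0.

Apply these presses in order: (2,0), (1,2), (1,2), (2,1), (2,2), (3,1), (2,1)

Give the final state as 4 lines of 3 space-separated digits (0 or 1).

After press 1 at (2,0):
1 1 0
0 0 1
0 0 0
1 1 1

After press 2 at (1,2):
1 1 1
0 1 0
0 0 1
1 1 1

After press 3 at (1,2):
1 1 0
0 0 1
0 0 0
1 1 1

After press 4 at (2,1):
1 1 0
0 1 1
1 1 1
1 0 1

After press 5 at (2,2):
1 1 0
0 1 0
1 0 0
1 0 0

After press 6 at (3,1):
1 1 0
0 1 0
1 1 0
0 1 1

After press 7 at (2,1):
1 1 0
0 0 0
0 0 1
0 0 1

Answer: 1 1 0
0 0 0
0 0 1
0 0 1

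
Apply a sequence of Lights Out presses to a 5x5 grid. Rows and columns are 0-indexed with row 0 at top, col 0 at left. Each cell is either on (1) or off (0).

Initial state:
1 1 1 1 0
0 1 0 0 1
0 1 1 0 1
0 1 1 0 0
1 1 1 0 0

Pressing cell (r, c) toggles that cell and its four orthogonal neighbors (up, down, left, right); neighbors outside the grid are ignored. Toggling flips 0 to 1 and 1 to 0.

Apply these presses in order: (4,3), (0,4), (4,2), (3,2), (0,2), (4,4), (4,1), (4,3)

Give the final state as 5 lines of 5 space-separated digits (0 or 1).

After press 1 at (4,3):
1 1 1 1 0
0 1 0 0 1
0 1 1 0 1
0 1 1 1 0
1 1 0 1 1

After press 2 at (0,4):
1 1 1 0 1
0 1 0 0 0
0 1 1 0 1
0 1 1 1 0
1 1 0 1 1

After press 3 at (4,2):
1 1 1 0 1
0 1 0 0 0
0 1 1 0 1
0 1 0 1 0
1 0 1 0 1

After press 4 at (3,2):
1 1 1 0 1
0 1 0 0 0
0 1 0 0 1
0 0 1 0 0
1 0 0 0 1

After press 5 at (0,2):
1 0 0 1 1
0 1 1 0 0
0 1 0 0 1
0 0 1 0 0
1 0 0 0 1

After press 6 at (4,4):
1 0 0 1 1
0 1 1 0 0
0 1 0 0 1
0 0 1 0 1
1 0 0 1 0

After press 7 at (4,1):
1 0 0 1 1
0 1 1 0 0
0 1 0 0 1
0 1 1 0 1
0 1 1 1 0

After press 8 at (4,3):
1 0 0 1 1
0 1 1 0 0
0 1 0 0 1
0 1 1 1 1
0 1 0 0 1

Answer: 1 0 0 1 1
0 1 1 0 0
0 1 0 0 1
0 1 1 1 1
0 1 0 0 1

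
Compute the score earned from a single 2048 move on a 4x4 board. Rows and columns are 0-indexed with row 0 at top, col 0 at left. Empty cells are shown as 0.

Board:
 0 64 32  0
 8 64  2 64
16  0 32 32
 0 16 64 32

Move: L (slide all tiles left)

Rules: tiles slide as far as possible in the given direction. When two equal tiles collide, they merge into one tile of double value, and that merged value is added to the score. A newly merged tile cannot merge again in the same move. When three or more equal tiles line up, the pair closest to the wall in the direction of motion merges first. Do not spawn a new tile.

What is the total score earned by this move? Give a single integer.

Slide left:
row 0: [0, 64, 32, 0] -> [64, 32, 0, 0]  score +0 (running 0)
row 1: [8, 64, 2, 64] -> [8, 64, 2, 64]  score +0 (running 0)
row 2: [16, 0, 32, 32] -> [16, 64, 0, 0]  score +64 (running 64)
row 3: [0, 16, 64, 32] -> [16, 64, 32, 0]  score +0 (running 64)
Board after move:
64 32  0  0
 8 64  2 64
16 64  0  0
16 64 32  0

Answer: 64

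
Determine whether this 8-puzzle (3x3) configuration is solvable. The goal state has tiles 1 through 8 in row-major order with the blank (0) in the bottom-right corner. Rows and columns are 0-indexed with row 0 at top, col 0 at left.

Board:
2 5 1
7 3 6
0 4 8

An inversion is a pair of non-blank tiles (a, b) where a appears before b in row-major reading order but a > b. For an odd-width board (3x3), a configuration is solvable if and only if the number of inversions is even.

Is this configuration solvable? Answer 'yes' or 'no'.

Answer: yes

Derivation:
Inversions (pairs i<j in row-major order where tile[i] > tile[j] > 0): 8
8 is even, so the puzzle is solvable.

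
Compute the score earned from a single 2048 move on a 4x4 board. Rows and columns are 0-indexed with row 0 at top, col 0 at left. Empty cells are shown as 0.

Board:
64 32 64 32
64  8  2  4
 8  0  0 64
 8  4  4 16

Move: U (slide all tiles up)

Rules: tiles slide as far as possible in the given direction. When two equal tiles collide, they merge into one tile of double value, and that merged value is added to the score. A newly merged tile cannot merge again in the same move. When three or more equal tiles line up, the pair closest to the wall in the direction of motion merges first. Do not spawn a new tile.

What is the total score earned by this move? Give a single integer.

Slide up:
col 0: [64, 64, 8, 8] -> [128, 16, 0, 0]  score +144 (running 144)
col 1: [32, 8, 0, 4] -> [32, 8, 4, 0]  score +0 (running 144)
col 2: [64, 2, 0, 4] -> [64, 2, 4, 0]  score +0 (running 144)
col 3: [32, 4, 64, 16] -> [32, 4, 64, 16]  score +0 (running 144)
Board after move:
128  32  64  32
 16   8   2   4
  0   4   4  64
  0   0   0  16

Answer: 144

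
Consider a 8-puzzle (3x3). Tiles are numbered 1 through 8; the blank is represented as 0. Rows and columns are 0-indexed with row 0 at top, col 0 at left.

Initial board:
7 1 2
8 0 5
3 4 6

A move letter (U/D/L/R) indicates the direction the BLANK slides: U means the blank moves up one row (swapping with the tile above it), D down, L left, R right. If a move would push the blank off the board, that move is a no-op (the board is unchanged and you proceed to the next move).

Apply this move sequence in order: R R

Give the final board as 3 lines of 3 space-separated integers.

After move 1 (R):
7 1 2
8 5 0
3 4 6

After move 2 (R):
7 1 2
8 5 0
3 4 6

Answer: 7 1 2
8 5 0
3 4 6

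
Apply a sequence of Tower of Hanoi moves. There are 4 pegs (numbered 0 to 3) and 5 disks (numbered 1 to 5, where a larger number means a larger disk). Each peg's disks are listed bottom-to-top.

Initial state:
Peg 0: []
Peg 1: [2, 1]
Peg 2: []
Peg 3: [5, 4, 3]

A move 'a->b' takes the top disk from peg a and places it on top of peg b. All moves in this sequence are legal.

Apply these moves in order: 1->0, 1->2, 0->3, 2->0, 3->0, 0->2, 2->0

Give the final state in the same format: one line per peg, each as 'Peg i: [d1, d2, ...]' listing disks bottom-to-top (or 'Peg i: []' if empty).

After move 1 (1->0):
Peg 0: [1]
Peg 1: [2]
Peg 2: []
Peg 3: [5, 4, 3]

After move 2 (1->2):
Peg 0: [1]
Peg 1: []
Peg 2: [2]
Peg 3: [5, 4, 3]

After move 3 (0->3):
Peg 0: []
Peg 1: []
Peg 2: [2]
Peg 3: [5, 4, 3, 1]

After move 4 (2->0):
Peg 0: [2]
Peg 1: []
Peg 2: []
Peg 3: [5, 4, 3, 1]

After move 5 (3->0):
Peg 0: [2, 1]
Peg 1: []
Peg 2: []
Peg 3: [5, 4, 3]

After move 6 (0->2):
Peg 0: [2]
Peg 1: []
Peg 2: [1]
Peg 3: [5, 4, 3]

After move 7 (2->0):
Peg 0: [2, 1]
Peg 1: []
Peg 2: []
Peg 3: [5, 4, 3]

Answer: Peg 0: [2, 1]
Peg 1: []
Peg 2: []
Peg 3: [5, 4, 3]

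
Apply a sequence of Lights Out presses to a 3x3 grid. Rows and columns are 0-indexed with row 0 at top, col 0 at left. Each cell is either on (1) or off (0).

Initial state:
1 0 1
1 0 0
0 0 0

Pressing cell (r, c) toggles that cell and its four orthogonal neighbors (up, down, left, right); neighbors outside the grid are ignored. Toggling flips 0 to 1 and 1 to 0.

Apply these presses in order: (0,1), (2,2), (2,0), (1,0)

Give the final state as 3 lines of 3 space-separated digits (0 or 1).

After press 1 at (0,1):
0 1 0
1 1 0
0 0 0

After press 2 at (2,2):
0 1 0
1 1 1
0 1 1

After press 3 at (2,0):
0 1 0
0 1 1
1 0 1

After press 4 at (1,0):
1 1 0
1 0 1
0 0 1

Answer: 1 1 0
1 0 1
0 0 1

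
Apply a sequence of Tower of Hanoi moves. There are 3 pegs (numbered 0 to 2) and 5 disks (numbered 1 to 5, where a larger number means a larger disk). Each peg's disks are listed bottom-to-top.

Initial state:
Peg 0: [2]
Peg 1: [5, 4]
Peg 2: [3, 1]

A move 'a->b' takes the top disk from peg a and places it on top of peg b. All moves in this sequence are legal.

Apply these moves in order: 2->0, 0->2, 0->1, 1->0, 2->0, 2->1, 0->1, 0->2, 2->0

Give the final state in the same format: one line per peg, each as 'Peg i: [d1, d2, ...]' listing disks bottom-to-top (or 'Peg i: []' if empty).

After move 1 (2->0):
Peg 0: [2, 1]
Peg 1: [5, 4]
Peg 2: [3]

After move 2 (0->2):
Peg 0: [2]
Peg 1: [5, 4]
Peg 2: [3, 1]

After move 3 (0->1):
Peg 0: []
Peg 1: [5, 4, 2]
Peg 2: [3, 1]

After move 4 (1->0):
Peg 0: [2]
Peg 1: [5, 4]
Peg 2: [3, 1]

After move 5 (2->0):
Peg 0: [2, 1]
Peg 1: [5, 4]
Peg 2: [3]

After move 6 (2->1):
Peg 0: [2, 1]
Peg 1: [5, 4, 3]
Peg 2: []

After move 7 (0->1):
Peg 0: [2]
Peg 1: [5, 4, 3, 1]
Peg 2: []

After move 8 (0->2):
Peg 0: []
Peg 1: [5, 4, 3, 1]
Peg 2: [2]

After move 9 (2->0):
Peg 0: [2]
Peg 1: [5, 4, 3, 1]
Peg 2: []

Answer: Peg 0: [2]
Peg 1: [5, 4, 3, 1]
Peg 2: []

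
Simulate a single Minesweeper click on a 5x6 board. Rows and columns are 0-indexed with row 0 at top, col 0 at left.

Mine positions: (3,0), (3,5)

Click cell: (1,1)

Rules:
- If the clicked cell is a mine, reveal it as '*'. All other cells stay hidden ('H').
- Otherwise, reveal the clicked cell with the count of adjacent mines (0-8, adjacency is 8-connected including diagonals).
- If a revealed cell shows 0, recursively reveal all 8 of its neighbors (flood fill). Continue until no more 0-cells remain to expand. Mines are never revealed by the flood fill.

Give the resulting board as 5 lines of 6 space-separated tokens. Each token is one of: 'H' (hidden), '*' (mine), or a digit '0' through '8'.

0 0 0 0 0 0
0 0 0 0 0 0
1 1 0 0 1 1
H 1 0 0 1 H
H 1 0 0 1 H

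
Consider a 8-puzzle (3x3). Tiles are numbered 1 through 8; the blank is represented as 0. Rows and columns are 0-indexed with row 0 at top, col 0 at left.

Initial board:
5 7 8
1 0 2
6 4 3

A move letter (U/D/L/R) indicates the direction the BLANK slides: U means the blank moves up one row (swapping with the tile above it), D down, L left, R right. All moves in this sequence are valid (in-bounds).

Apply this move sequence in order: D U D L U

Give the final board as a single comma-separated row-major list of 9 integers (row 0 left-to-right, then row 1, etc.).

After move 1 (D):
5 7 8
1 4 2
6 0 3

After move 2 (U):
5 7 8
1 0 2
6 4 3

After move 3 (D):
5 7 8
1 4 2
6 0 3

After move 4 (L):
5 7 8
1 4 2
0 6 3

After move 5 (U):
5 7 8
0 4 2
1 6 3

Answer: 5, 7, 8, 0, 4, 2, 1, 6, 3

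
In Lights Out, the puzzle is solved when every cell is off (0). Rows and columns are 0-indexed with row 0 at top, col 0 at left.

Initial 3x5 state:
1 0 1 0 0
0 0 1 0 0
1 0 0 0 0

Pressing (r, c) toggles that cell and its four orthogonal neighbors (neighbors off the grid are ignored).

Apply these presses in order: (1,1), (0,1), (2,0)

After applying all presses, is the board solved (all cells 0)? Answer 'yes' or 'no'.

After press 1 at (1,1):
1 1 1 0 0
1 1 0 0 0
1 1 0 0 0

After press 2 at (0,1):
0 0 0 0 0
1 0 0 0 0
1 1 0 0 0

After press 3 at (2,0):
0 0 0 0 0
0 0 0 0 0
0 0 0 0 0

Lights still on: 0

Answer: yes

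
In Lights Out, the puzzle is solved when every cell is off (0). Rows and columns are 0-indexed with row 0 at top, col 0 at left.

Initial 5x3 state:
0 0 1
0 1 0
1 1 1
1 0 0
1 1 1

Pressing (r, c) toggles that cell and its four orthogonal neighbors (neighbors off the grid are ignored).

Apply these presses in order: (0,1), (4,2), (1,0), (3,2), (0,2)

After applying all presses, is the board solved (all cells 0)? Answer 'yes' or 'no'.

After press 1 at (0,1):
1 1 0
0 0 0
1 1 1
1 0 0
1 1 1

After press 2 at (4,2):
1 1 0
0 0 0
1 1 1
1 0 1
1 0 0

After press 3 at (1,0):
0 1 0
1 1 0
0 1 1
1 0 1
1 0 0

After press 4 at (3,2):
0 1 0
1 1 0
0 1 0
1 1 0
1 0 1

After press 5 at (0,2):
0 0 1
1 1 1
0 1 0
1 1 0
1 0 1

Lights still on: 9

Answer: no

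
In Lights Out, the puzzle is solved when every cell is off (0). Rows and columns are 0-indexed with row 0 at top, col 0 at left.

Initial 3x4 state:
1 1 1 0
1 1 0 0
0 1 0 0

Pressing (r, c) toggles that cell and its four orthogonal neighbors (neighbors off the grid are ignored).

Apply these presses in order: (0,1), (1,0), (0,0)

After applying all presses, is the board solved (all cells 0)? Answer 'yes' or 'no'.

After press 1 at (0,1):
0 0 0 0
1 0 0 0
0 1 0 0

After press 2 at (1,0):
1 0 0 0
0 1 0 0
1 1 0 0

After press 3 at (0,0):
0 1 0 0
1 1 0 0
1 1 0 0

Lights still on: 5

Answer: no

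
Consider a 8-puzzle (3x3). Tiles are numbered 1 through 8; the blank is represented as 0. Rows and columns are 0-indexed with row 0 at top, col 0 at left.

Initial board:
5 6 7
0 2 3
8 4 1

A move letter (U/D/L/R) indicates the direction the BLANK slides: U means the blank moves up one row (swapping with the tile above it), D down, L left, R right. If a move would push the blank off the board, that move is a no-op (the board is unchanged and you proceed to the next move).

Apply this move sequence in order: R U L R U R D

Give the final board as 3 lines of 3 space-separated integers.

After move 1 (R):
5 6 7
2 0 3
8 4 1

After move 2 (U):
5 0 7
2 6 3
8 4 1

After move 3 (L):
0 5 7
2 6 3
8 4 1

After move 4 (R):
5 0 7
2 6 3
8 4 1

After move 5 (U):
5 0 7
2 6 3
8 4 1

After move 6 (R):
5 7 0
2 6 3
8 4 1

After move 7 (D):
5 7 3
2 6 0
8 4 1

Answer: 5 7 3
2 6 0
8 4 1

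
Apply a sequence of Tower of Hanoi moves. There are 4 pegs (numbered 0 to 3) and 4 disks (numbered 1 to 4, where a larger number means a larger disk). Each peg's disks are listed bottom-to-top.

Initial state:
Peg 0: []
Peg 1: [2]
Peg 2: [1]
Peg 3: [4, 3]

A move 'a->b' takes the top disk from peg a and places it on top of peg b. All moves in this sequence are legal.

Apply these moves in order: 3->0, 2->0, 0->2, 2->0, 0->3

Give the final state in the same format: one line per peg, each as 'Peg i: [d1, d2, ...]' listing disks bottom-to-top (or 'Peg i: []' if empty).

Answer: Peg 0: [3]
Peg 1: [2]
Peg 2: []
Peg 3: [4, 1]

Derivation:
After move 1 (3->0):
Peg 0: [3]
Peg 1: [2]
Peg 2: [1]
Peg 3: [4]

After move 2 (2->0):
Peg 0: [3, 1]
Peg 1: [2]
Peg 2: []
Peg 3: [4]

After move 3 (0->2):
Peg 0: [3]
Peg 1: [2]
Peg 2: [1]
Peg 3: [4]

After move 4 (2->0):
Peg 0: [3, 1]
Peg 1: [2]
Peg 2: []
Peg 3: [4]

After move 5 (0->3):
Peg 0: [3]
Peg 1: [2]
Peg 2: []
Peg 3: [4, 1]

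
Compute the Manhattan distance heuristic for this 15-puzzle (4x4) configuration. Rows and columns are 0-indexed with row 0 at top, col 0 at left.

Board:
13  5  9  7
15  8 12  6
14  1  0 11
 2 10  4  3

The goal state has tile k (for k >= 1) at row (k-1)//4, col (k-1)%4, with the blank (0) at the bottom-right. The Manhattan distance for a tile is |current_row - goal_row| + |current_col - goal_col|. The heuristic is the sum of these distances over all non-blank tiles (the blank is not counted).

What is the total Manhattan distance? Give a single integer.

Tile 13: (0,0)->(3,0) = 3
Tile 5: (0,1)->(1,0) = 2
Tile 9: (0,2)->(2,0) = 4
Tile 7: (0,3)->(1,2) = 2
Tile 15: (1,0)->(3,2) = 4
Tile 8: (1,1)->(1,3) = 2
Tile 12: (1,2)->(2,3) = 2
Tile 6: (1,3)->(1,1) = 2
Tile 14: (2,0)->(3,1) = 2
Tile 1: (2,1)->(0,0) = 3
Tile 11: (2,3)->(2,2) = 1
Tile 2: (3,0)->(0,1) = 4
Tile 10: (3,1)->(2,1) = 1
Tile 4: (3,2)->(0,3) = 4
Tile 3: (3,3)->(0,2) = 4
Sum: 3 + 2 + 4 + 2 + 4 + 2 + 2 + 2 + 2 + 3 + 1 + 4 + 1 + 4 + 4 = 40

Answer: 40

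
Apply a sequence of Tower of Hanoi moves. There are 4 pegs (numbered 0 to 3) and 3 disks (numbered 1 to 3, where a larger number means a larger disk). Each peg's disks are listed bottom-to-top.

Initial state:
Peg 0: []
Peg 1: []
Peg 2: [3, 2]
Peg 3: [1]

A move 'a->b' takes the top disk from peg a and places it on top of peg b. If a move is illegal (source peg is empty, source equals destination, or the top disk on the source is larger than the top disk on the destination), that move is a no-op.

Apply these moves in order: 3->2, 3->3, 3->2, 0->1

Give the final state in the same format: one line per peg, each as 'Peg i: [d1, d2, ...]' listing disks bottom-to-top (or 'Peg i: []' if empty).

Answer: Peg 0: []
Peg 1: []
Peg 2: [3, 2, 1]
Peg 3: []

Derivation:
After move 1 (3->2):
Peg 0: []
Peg 1: []
Peg 2: [3, 2, 1]
Peg 3: []

After move 2 (3->3):
Peg 0: []
Peg 1: []
Peg 2: [3, 2, 1]
Peg 3: []

After move 3 (3->2):
Peg 0: []
Peg 1: []
Peg 2: [3, 2, 1]
Peg 3: []

After move 4 (0->1):
Peg 0: []
Peg 1: []
Peg 2: [3, 2, 1]
Peg 3: []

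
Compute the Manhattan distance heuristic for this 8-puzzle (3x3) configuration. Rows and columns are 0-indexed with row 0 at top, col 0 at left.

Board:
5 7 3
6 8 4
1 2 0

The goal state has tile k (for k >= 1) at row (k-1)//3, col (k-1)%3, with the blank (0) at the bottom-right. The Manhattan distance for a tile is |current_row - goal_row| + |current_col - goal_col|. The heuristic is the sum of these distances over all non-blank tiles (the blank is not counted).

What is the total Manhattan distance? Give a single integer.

Tile 5: (0,0)->(1,1) = 2
Tile 7: (0,1)->(2,0) = 3
Tile 3: (0,2)->(0,2) = 0
Tile 6: (1,0)->(1,2) = 2
Tile 8: (1,1)->(2,1) = 1
Tile 4: (1,2)->(1,0) = 2
Tile 1: (2,0)->(0,0) = 2
Tile 2: (2,1)->(0,1) = 2
Sum: 2 + 3 + 0 + 2 + 1 + 2 + 2 + 2 = 14

Answer: 14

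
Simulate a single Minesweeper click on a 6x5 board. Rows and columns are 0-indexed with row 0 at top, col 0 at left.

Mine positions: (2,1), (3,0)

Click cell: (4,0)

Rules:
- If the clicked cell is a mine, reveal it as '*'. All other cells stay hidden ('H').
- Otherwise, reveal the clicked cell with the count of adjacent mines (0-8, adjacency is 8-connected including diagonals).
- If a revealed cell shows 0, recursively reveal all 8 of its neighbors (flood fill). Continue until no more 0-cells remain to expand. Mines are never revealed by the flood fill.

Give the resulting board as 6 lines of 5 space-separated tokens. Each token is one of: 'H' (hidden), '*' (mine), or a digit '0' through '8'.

H H H H H
H H H H H
H H H H H
H H H H H
1 H H H H
H H H H H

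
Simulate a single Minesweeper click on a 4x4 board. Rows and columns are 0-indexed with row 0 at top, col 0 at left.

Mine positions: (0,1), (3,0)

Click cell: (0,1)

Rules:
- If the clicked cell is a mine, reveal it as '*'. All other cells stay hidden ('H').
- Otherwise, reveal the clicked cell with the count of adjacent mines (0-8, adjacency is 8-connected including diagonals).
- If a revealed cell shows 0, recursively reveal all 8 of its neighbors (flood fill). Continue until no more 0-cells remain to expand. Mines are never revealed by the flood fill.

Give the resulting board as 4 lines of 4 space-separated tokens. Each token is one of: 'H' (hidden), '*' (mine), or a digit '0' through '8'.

H * H H
H H H H
H H H H
H H H H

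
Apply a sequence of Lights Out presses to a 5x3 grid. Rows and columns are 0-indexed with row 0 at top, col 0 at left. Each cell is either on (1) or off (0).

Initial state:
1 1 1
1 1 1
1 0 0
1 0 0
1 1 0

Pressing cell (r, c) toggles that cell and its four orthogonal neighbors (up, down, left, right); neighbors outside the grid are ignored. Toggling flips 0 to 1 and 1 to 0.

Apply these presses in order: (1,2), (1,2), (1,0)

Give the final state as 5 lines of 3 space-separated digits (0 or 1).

Answer: 0 1 1
0 0 1
0 0 0
1 0 0
1 1 0

Derivation:
After press 1 at (1,2):
1 1 0
1 0 0
1 0 1
1 0 0
1 1 0

After press 2 at (1,2):
1 1 1
1 1 1
1 0 0
1 0 0
1 1 0

After press 3 at (1,0):
0 1 1
0 0 1
0 0 0
1 0 0
1 1 0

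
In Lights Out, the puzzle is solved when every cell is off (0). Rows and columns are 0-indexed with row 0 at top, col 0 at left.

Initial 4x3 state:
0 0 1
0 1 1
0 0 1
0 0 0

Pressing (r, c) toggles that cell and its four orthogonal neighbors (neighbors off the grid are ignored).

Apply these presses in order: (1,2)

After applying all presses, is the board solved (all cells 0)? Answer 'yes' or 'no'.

After press 1 at (1,2):
0 0 0
0 0 0
0 0 0
0 0 0

Lights still on: 0

Answer: yes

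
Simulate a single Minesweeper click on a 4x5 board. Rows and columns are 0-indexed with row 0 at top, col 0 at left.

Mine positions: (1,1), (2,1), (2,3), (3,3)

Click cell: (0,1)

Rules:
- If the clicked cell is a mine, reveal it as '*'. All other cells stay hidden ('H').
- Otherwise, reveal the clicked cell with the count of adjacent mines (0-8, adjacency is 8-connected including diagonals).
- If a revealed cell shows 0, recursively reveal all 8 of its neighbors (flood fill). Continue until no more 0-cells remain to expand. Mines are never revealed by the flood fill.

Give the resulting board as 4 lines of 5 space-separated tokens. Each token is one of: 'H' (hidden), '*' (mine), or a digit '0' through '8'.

H 1 H H H
H H H H H
H H H H H
H H H H H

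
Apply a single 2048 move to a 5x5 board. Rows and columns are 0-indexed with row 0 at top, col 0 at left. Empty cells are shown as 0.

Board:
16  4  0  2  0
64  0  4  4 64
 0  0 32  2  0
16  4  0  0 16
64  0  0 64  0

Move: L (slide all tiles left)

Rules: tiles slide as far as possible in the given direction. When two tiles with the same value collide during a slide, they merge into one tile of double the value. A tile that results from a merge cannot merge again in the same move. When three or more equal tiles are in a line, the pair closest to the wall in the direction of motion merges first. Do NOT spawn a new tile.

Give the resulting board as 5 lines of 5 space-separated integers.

Slide left:
row 0: [16, 4, 0, 2, 0] -> [16, 4, 2, 0, 0]
row 1: [64, 0, 4, 4, 64] -> [64, 8, 64, 0, 0]
row 2: [0, 0, 32, 2, 0] -> [32, 2, 0, 0, 0]
row 3: [16, 4, 0, 0, 16] -> [16, 4, 16, 0, 0]
row 4: [64, 0, 0, 64, 0] -> [128, 0, 0, 0, 0]

Answer:  16   4   2   0   0
 64   8  64   0   0
 32   2   0   0   0
 16   4  16   0   0
128   0   0   0   0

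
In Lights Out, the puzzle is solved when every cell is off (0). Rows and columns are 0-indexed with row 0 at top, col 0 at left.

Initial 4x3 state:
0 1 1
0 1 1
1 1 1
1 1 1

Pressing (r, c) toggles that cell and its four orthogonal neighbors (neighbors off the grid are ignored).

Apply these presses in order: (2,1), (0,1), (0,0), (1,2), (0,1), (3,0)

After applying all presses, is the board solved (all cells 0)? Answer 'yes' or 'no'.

After press 1 at (2,1):
0 1 1
0 0 1
0 0 0
1 0 1

After press 2 at (0,1):
1 0 0
0 1 1
0 0 0
1 0 1

After press 3 at (0,0):
0 1 0
1 1 1
0 0 0
1 0 1

After press 4 at (1,2):
0 1 1
1 0 0
0 0 1
1 0 1

After press 5 at (0,1):
1 0 0
1 1 0
0 0 1
1 0 1

After press 6 at (3,0):
1 0 0
1 1 0
1 0 1
0 1 1

Lights still on: 7

Answer: no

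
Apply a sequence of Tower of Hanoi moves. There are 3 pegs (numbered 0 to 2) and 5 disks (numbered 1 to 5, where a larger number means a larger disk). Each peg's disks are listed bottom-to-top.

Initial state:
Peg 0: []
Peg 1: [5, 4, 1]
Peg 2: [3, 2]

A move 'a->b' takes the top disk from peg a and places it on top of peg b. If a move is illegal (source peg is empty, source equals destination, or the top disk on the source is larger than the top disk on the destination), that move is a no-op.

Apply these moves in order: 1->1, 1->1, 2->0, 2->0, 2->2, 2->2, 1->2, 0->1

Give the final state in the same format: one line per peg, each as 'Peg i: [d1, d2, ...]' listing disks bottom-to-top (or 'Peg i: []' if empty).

Answer: Peg 0: []
Peg 1: [5, 4, 2]
Peg 2: [3, 1]

Derivation:
After move 1 (1->1):
Peg 0: []
Peg 1: [5, 4, 1]
Peg 2: [3, 2]

After move 2 (1->1):
Peg 0: []
Peg 1: [5, 4, 1]
Peg 2: [3, 2]

After move 3 (2->0):
Peg 0: [2]
Peg 1: [5, 4, 1]
Peg 2: [3]

After move 4 (2->0):
Peg 0: [2]
Peg 1: [5, 4, 1]
Peg 2: [3]

After move 5 (2->2):
Peg 0: [2]
Peg 1: [5, 4, 1]
Peg 2: [3]

After move 6 (2->2):
Peg 0: [2]
Peg 1: [5, 4, 1]
Peg 2: [3]

After move 7 (1->2):
Peg 0: [2]
Peg 1: [5, 4]
Peg 2: [3, 1]

After move 8 (0->1):
Peg 0: []
Peg 1: [5, 4, 2]
Peg 2: [3, 1]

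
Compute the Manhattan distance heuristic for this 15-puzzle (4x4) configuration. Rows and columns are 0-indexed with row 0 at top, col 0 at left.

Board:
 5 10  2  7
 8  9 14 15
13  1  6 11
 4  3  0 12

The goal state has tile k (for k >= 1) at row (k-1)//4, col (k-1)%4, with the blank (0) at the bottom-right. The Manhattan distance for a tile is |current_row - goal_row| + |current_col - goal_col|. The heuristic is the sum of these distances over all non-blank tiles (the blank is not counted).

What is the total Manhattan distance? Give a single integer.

Answer: 35

Derivation:
Tile 5: (0,0)->(1,0) = 1
Tile 10: (0,1)->(2,1) = 2
Tile 2: (0,2)->(0,1) = 1
Tile 7: (0,3)->(1,2) = 2
Tile 8: (1,0)->(1,3) = 3
Tile 9: (1,1)->(2,0) = 2
Tile 14: (1,2)->(3,1) = 3
Tile 15: (1,3)->(3,2) = 3
Tile 13: (2,0)->(3,0) = 1
Tile 1: (2,1)->(0,0) = 3
Tile 6: (2,2)->(1,1) = 2
Tile 11: (2,3)->(2,2) = 1
Tile 4: (3,0)->(0,3) = 6
Tile 3: (3,1)->(0,2) = 4
Tile 12: (3,3)->(2,3) = 1
Sum: 1 + 2 + 1 + 2 + 3 + 2 + 3 + 3 + 1 + 3 + 2 + 1 + 6 + 4 + 1 = 35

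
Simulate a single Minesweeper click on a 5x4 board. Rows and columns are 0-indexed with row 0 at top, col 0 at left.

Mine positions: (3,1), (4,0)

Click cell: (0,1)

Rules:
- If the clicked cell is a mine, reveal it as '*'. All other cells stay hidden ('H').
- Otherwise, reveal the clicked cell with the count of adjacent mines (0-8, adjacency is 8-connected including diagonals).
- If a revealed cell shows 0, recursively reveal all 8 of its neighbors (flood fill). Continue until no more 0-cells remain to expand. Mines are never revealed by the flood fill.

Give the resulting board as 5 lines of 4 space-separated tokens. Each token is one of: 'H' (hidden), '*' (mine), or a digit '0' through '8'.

0 0 0 0
0 0 0 0
1 1 1 0
H H 1 0
H H 1 0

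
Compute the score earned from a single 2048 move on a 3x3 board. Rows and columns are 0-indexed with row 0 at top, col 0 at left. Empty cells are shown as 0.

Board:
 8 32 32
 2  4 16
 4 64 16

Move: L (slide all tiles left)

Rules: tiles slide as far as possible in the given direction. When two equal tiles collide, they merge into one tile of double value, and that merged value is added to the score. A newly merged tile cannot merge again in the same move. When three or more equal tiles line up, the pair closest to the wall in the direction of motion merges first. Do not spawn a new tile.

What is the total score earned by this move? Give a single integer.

Answer: 64

Derivation:
Slide left:
row 0: [8, 32, 32] -> [8, 64, 0]  score +64 (running 64)
row 1: [2, 4, 16] -> [2, 4, 16]  score +0 (running 64)
row 2: [4, 64, 16] -> [4, 64, 16]  score +0 (running 64)
Board after move:
 8 64  0
 2  4 16
 4 64 16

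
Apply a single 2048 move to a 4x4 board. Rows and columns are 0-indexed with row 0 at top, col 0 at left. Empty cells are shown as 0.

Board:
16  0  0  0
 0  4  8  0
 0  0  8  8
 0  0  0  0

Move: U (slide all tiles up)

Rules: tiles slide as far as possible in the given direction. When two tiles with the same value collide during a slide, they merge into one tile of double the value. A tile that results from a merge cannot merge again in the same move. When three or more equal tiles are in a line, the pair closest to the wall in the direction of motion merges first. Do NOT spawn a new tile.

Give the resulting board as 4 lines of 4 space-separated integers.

Slide up:
col 0: [16, 0, 0, 0] -> [16, 0, 0, 0]
col 1: [0, 4, 0, 0] -> [4, 0, 0, 0]
col 2: [0, 8, 8, 0] -> [16, 0, 0, 0]
col 3: [0, 0, 8, 0] -> [8, 0, 0, 0]

Answer: 16  4 16  8
 0  0  0  0
 0  0  0  0
 0  0  0  0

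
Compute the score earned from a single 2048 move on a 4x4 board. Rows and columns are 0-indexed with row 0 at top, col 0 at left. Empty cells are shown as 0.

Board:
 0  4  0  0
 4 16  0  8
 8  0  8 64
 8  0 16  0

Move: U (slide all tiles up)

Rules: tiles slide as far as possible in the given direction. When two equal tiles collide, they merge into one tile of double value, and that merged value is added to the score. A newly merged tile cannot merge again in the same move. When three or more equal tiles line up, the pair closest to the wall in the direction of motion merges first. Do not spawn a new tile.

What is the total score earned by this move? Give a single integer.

Slide up:
col 0: [0, 4, 8, 8] -> [4, 16, 0, 0]  score +16 (running 16)
col 1: [4, 16, 0, 0] -> [4, 16, 0, 0]  score +0 (running 16)
col 2: [0, 0, 8, 16] -> [8, 16, 0, 0]  score +0 (running 16)
col 3: [0, 8, 64, 0] -> [8, 64, 0, 0]  score +0 (running 16)
Board after move:
 4  4  8  8
16 16 16 64
 0  0  0  0
 0  0  0  0

Answer: 16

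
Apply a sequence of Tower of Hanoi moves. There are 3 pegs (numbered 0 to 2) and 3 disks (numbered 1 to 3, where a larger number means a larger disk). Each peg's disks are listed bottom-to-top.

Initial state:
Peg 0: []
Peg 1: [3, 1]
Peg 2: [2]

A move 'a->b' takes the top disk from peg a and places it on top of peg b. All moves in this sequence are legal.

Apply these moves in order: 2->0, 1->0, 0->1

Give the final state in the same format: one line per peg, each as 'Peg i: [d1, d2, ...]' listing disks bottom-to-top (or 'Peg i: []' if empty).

After move 1 (2->0):
Peg 0: [2]
Peg 1: [3, 1]
Peg 2: []

After move 2 (1->0):
Peg 0: [2, 1]
Peg 1: [3]
Peg 2: []

After move 3 (0->1):
Peg 0: [2]
Peg 1: [3, 1]
Peg 2: []

Answer: Peg 0: [2]
Peg 1: [3, 1]
Peg 2: []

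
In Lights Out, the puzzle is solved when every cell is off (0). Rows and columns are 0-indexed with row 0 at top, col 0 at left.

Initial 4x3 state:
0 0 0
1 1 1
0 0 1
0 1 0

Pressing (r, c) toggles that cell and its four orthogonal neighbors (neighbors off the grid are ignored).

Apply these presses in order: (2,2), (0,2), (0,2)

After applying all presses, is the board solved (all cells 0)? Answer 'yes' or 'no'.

Answer: no

Derivation:
After press 1 at (2,2):
0 0 0
1 1 0
0 1 0
0 1 1

After press 2 at (0,2):
0 1 1
1 1 1
0 1 0
0 1 1

After press 3 at (0,2):
0 0 0
1 1 0
0 1 0
0 1 1

Lights still on: 5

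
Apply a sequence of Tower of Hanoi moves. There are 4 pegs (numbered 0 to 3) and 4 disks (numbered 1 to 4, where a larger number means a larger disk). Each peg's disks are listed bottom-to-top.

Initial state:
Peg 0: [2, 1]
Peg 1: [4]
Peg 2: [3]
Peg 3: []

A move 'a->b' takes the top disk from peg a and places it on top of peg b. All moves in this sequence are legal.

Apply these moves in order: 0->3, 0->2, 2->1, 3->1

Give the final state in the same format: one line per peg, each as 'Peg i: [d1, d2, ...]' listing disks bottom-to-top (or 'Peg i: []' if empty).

Answer: Peg 0: []
Peg 1: [4, 2, 1]
Peg 2: [3]
Peg 3: []

Derivation:
After move 1 (0->3):
Peg 0: [2]
Peg 1: [4]
Peg 2: [3]
Peg 3: [1]

After move 2 (0->2):
Peg 0: []
Peg 1: [4]
Peg 2: [3, 2]
Peg 3: [1]

After move 3 (2->1):
Peg 0: []
Peg 1: [4, 2]
Peg 2: [3]
Peg 3: [1]

After move 4 (3->1):
Peg 0: []
Peg 1: [4, 2, 1]
Peg 2: [3]
Peg 3: []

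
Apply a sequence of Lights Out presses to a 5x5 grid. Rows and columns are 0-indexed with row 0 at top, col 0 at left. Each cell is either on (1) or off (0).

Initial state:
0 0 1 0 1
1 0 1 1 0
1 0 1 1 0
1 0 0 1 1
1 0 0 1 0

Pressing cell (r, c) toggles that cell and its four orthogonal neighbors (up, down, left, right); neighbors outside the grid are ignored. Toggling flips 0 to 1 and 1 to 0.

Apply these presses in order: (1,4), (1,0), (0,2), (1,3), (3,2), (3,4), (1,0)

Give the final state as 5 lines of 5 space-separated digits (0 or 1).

Answer: 0 1 0 0 0
1 0 1 1 0
1 0 0 0 0
1 1 1 1 0
1 0 1 1 1

Derivation:
After press 1 at (1,4):
0 0 1 0 0
1 0 1 0 1
1 0 1 1 1
1 0 0 1 1
1 0 0 1 0

After press 2 at (1,0):
1 0 1 0 0
0 1 1 0 1
0 0 1 1 1
1 0 0 1 1
1 0 0 1 0

After press 3 at (0,2):
1 1 0 1 0
0 1 0 0 1
0 0 1 1 1
1 0 0 1 1
1 0 0 1 0

After press 4 at (1,3):
1 1 0 0 0
0 1 1 1 0
0 0 1 0 1
1 0 0 1 1
1 0 0 1 0

After press 5 at (3,2):
1 1 0 0 0
0 1 1 1 0
0 0 0 0 1
1 1 1 0 1
1 0 1 1 0

After press 6 at (3,4):
1 1 0 0 0
0 1 1 1 0
0 0 0 0 0
1 1 1 1 0
1 0 1 1 1

After press 7 at (1,0):
0 1 0 0 0
1 0 1 1 0
1 0 0 0 0
1 1 1 1 0
1 0 1 1 1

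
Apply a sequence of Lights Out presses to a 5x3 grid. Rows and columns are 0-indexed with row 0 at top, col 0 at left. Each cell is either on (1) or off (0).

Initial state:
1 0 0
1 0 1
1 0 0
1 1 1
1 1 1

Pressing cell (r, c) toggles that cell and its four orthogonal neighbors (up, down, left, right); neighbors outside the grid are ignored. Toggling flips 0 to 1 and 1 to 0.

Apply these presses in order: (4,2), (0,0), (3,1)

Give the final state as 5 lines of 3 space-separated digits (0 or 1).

After press 1 at (4,2):
1 0 0
1 0 1
1 0 0
1 1 0
1 0 0

After press 2 at (0,0):
0 1 0
0 0 1
1 0 0
1 1 0
1 0 0

After press 3 at (3,1):
0 1 0
0 0 1
1 1 0
0 0 1
1 1 0

Answer: 0 1 0
0 0 1
1 1 0
0 0 1
1 1 0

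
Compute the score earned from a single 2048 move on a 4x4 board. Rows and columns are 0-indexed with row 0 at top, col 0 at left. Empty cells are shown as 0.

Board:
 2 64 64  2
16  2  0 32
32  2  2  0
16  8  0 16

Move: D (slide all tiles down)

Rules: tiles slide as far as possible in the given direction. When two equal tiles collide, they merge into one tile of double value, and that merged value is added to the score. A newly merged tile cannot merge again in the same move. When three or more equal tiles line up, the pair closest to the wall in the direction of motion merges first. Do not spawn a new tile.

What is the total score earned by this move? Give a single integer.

Answer: 4

Derivation:
Slide down:
col 0: [2, 16, 32, 16] -> [2, 16, 32, 16]  score +0 (running 0)
col 1: [64, 2, 2, 8] -> [0, 64, 4, 8]  score +4 (running 4)
col 2: [64, 0, 2, 0] -> [0, 0, 64, 2]  score +0 (running 4)
col 3: [2, 32, 0, 16] -> [0, 2, 32, 16]  score +0 (running 4)
Board after move:
 2  0  0  0
16 64  0  2
32  4 64 32
16  8  2 16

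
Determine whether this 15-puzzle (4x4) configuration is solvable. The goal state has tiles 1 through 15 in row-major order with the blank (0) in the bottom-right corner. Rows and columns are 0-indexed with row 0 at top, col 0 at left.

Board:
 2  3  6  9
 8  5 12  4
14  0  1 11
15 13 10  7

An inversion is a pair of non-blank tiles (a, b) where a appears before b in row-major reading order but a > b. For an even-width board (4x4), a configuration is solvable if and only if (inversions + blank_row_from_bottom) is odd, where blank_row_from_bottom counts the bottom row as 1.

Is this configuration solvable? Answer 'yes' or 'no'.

Answer: yes

Derivation:
Inversions: 35
Blank is in row 2 (0-indexed from top), which is row 2 counting from the bottom (bottom = 1).
35 + 2 = 37, which is odd, so the puzzle is solvable.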